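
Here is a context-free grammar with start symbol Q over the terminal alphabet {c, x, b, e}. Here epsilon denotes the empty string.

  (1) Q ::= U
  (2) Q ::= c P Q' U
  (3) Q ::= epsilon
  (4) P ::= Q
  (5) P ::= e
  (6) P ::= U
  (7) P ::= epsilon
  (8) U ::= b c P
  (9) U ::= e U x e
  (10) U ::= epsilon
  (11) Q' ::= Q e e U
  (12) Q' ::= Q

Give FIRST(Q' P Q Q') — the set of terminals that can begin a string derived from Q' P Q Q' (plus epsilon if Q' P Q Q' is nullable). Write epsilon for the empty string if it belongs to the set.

{epsilon, b, c, e}

FIRST(U) = {epsilon, b, e}
FIRST(Q) = {epsilon, b, c, e}  (via U)
FIRST(P) = {epsilon, b, c, e}  (via Q, U)
FIRST(Q') = {epsilon, b, c, e}  (via Q e e U, Q)
FIRST(Q' P Q Q'): take FIRST of each symbol in turn, carrying on past any symbol whose FIRST contains epsilon; result {epsilon, b, c, e}.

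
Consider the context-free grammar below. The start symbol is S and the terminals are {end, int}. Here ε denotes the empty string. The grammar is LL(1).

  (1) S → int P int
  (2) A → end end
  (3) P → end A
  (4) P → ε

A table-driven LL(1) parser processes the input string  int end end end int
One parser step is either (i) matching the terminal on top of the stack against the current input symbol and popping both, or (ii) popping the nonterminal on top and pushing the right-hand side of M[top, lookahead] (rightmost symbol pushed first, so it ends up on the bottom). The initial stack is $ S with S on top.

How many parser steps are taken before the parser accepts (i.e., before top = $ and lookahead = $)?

8

     Stack          Input                  Action
  1  $ S            int end end end int $  expand S → int P int
  2  $ int P int    int end end end int $  match int
  3  $ int P        end end end int $      expand P → end A
  4  $ int A end    end end end int $      match end
  5  $ int A        end end int $          expand A → end end
  6  $ int end end  end end int $          match end
  7  $ int end      end int $              match end
  8  $ int          int $                  match int
Accept reached after 8 steps.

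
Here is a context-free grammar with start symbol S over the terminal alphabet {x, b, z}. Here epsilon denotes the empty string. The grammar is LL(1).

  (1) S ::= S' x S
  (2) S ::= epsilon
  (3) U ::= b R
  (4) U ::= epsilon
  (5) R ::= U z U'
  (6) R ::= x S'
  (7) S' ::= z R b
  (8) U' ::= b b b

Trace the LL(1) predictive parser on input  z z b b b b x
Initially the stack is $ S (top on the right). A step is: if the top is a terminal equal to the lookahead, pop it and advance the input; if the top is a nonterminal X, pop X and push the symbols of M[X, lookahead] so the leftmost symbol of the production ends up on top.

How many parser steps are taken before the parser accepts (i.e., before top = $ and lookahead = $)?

13

      Stack           Input            Action
   1  $ S             z z b b b b x $  expand S ::= S' x S
   2  $ S x S'        z z b b b b x $  expand S' ::= z R b
   3  $ S x b R z     z z b b b b x $  match z
   4  $ S x b R       z b b b b x $    expand R ::= U z U'
   5  $ S x b U' z U  z b b b b x $    expand U ::= epsilon
   6  $ S x b U' z    z b b b b x $    match z
   7  $ S x b U'      b b b b x $      expand U' ::= b b b
   8  $ S x b b b b   b b b b x $      match b
   9  $ S x b b b     b b b x $        match b
  10  $ S x b b       b b x $          match b
  11  $ S x b         b x $            match b
  12  $ S x           x $              match x
  13  $ S             $                expand S ::= epsilon
Accept reached after 13 steps.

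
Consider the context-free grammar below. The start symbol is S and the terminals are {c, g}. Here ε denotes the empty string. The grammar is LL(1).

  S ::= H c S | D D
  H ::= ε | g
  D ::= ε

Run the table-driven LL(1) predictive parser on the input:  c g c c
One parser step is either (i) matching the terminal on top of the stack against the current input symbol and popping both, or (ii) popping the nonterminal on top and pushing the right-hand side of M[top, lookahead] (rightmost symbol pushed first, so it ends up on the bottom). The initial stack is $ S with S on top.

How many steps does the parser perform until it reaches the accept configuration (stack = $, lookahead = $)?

      Stack    Input      Action
   1  $ S      c g c c $  expand S ::= H c S
   2  $ S c H  c g c c $  expand H ::= ε
   3  $ S c    c g c c $  match c
   4  $ S      g c c $    expand S ::= H c S
   5  $ S c H  g c c $    expand H ::= g
   6  $ S c g  g c c $    match g
   7  $ S c    c c $      match c
   8  $ S      c $        expand S ::= H c S
   9  $ S c H  c $        expand H ::= ε
  10  $ S c    c $        match c
  11  $ S      $          expand S ::= D D
  12  $ D D    $          expand D ::= ε
  13  $ D      $          expand D ::= ε
Accept reached after 13 steps.

13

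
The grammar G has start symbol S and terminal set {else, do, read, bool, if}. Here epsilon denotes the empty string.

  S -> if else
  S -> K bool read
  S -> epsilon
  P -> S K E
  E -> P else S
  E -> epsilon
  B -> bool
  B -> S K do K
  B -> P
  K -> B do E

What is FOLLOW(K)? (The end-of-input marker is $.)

{bool, do, else, if}

FIRST(S) = {epsilon, bool, if}  (via K bool read)
FIRST(P) = {bool, if}  (via S K E)
FIRST(E) = {epsilon, bool, if}  (via P else S)
FIRST(B) = {bool, if}  (via S K do K, P)
FIRST(K) = {bool, if}  (via B do E)
FOLLOW(S) includes $ since S is the start symbol.
FOLLOW(B): in K->B do E, B is followed by do E with FIRST {do}. Thus FOLLOW(B) = {do}.
FOLLOW(P): in E->P else S, P is followed by else S with FIRST {else}; in B->P, the suffix after P is empty, so FOLLOW(P) ⊇ FOLLOW(B) = {do}. Thus FOLLOW(P) = {do, else}.
FOLLOW(K): in S->K bool read, K is followed by bool read with FIRST {bool}; in P->S K E, K is followed by E with FIRST {epsilon, bool, if}; in P->S K E, the suffix after K is nullable, so FOLLOW(K) ⊇ FOLLOW(P) = {do, else}; in B->S K do K (occurrence 1), K is followed by do K with FIRST {do}; in B->S K do K (occurrence 2), the suffix after K is empty, so FOLLOW(K) ⊇ FOLLOW(B) = {do}. Thus FOLLOW(K) = {bool, do, else, if}.
FOLLOW(E): in P->S K E, the suffix after E is empty, so FOLLOW(E) ⊇ FOLLOW(P) = {do, else}; in K->B do E, the suffix after E is empty, so FOLLOW(E) ⊇ FOLLOW(K) = {bool, do, else, if}. Thus FOLLOW(E) = {bool, do, else, if}.
FOLLOW(S): in P->S K E, S is followed by K E with FIRST {bool, if}; in E->P else S, the suffix after S is empty, so FOLLOW(S) ⊇ FOLLOW(E) = {bool, do, else, if}; in B->S K do K, S is followed by K do K with FIRST {bool, if}. Thus FOLLOW(S) = {$, bool, do, else, if}.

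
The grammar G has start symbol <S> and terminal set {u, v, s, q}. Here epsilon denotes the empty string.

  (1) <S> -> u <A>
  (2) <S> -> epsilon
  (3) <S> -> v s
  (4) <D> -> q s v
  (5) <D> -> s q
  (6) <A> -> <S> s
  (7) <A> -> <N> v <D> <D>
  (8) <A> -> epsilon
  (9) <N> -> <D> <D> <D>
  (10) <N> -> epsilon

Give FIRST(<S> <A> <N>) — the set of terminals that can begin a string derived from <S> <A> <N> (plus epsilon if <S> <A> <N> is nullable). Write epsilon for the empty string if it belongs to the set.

FIRST(<S>): from <S>->u <A> we get {u}; from <S>->epsilon we get {epsilon}; from <S>->v s we get {v}. So FIRST(<S>) = {epsilon, u, v}.
FIRST(<D>): from <D>->q s v we get {q}; from <D>->s q we get {s}. So FIRST(<D>) = {q, s}.
FIRST(<N>): from <N>-><D> <D> <D> we get {q, s}; from <N>->epsilon we get {epsilon}. So FIRST(<N>) = {epsilon, q, s}.
FIRST(<A>): from <A>-><S> s we get {s, u, v}; from <A>-><N> v <D> <D> we get {q, s, v}; from <A>->epsilon we get {epsilon}. So FIRST(<A>) = {epsilon, q, s, u, v}.
FIRST(<S> <A> <N>): take FIRST of each symbol in turn, carrying on past any symbol whose FIRST contains epsilon; result {epsilon, q, s, u, v}.

{epsilon, q, s, u, v}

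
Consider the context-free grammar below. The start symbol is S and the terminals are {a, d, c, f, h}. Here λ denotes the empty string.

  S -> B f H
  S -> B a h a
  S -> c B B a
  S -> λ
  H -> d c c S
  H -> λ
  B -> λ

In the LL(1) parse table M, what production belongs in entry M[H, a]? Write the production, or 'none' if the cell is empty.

FIRST(H) = {λ, d}
FIRST(B) = {λ}
FIRST(S) = {λ, a, c, f}  (via B f H, B a h a)
FOLLOW(S) includes $ since S is the start symbol.
FOLLOW(S): in H->d c c S, the suffix after S is empty, so FOLLOW(S) ⊇ FOLLOW(H) = {$}. Thus FOLLOW(S) = {$}.
FOLLOW(H): in S->B f H, the suffix after H is empty, so FOLLOW(H) ⊇ FOLLOW(S) = {$}. Thus FOLLOW(H) = {$}.
For H -> d c c S: FIRST(d c c S) = {d}, so it goes in M[H, t] for t ∈ {d}.
For H -> λ: FIRST(λ) = {λ}, so it goes in M[H, t] for t ∈ {}; since λ ∈ FIRST, also for every t ∈ FOLLOW(H) = {$}.
None of these place a production in M[H, a].

none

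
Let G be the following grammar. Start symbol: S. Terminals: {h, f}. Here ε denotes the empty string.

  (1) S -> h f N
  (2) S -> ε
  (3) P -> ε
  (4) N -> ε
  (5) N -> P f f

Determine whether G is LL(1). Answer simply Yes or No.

Yes

FIRST(S) = {ε, h}
FIRST(P) = {ε}
FIRST(N) = {ε, f}
FOLLOW(S) = {$}
FOLLOW(P) = {f}
FOLLOW(N) = {$}
Each cell of M receives at most one production.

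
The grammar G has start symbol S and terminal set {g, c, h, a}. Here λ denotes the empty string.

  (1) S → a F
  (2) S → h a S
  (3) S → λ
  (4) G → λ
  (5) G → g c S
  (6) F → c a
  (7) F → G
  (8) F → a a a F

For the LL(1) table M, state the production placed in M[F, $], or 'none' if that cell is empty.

F → G

FIRST(S): from S→a F we get {a}; from S→h a S we get {h}; from S→λ we get {λ}. So FIRST(S) = {λ, a, h}.
FIRST(G): from G→λ we get {λ}; from G→g c S we get {g}. So FIRST(G) = {λ, g}.
FIRST(F): from F→c a we get {c}; from F→G we get {λ, g}; from F→a a a F we get {a}. So FIRST(F) = {λ, a, c, g}.
FOLLOW(S) includes $ since S is the start symbol.
FOLLOW(S): in S→h a S, the suffix after S is empty (adds nothing new); in G→g c S, the suffix after S is empty, so FOLLOW(S) ⊇ FOLLOW(G) = {$}. Thus FOLLOW(S) = {$}.
FOLLOW(F): in S→a F, the suffix after F is empty, so FOLLOW(F) ⊇ FOLLOW(S) = {$}; in F→a a a F, the suffix after F is empty (adds nothing new). Thus FOLLOW(F) = {$}.
For F → c a: FIRST(c a) = {c}, so it goes in M[F, t] for t ∈ {c}.
For F → G: FIRST(G) = {λ, g}, so it goes in M[F, t] for t ∈ {g}; since λ ∈ FIRST, also for every t ∈ FOLLOW(F) = {$}.
For F → a a a F: FIRST(a a a F) = {a}, so it goes in M[F, t] for t ∈ {a}.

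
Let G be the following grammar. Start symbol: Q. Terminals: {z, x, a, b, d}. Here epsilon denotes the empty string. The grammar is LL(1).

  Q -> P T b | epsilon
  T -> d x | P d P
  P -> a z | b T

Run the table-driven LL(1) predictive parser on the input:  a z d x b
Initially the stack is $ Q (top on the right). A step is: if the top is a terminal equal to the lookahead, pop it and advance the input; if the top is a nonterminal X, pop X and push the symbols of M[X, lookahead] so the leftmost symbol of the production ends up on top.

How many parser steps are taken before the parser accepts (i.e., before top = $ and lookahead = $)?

8

     Stack      Input        Action
  1  $ Q        a z d x b $  expand Q -> P T b
  2  $ b T P    a z d x b $  expand P -> a z
  3  $ b T z a  a z d x b $  match a
  4  $ b T z    z d x b $    match z
  5  $ b T      d x b $      expand T -> d x
  6  $ b x d    d x b $      match d
  7  $ b x      x b $        match x
  8  $ b        b $          match b
Accept reached after 8 steps.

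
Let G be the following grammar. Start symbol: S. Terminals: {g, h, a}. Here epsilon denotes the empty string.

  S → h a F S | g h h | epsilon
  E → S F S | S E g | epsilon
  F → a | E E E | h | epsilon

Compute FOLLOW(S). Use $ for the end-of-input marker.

{$, a, g, h}

FIRST(S) = {epsilon, g, h}
FIRST(E) = {epsilon, a, g, h}  (via S F S, S E g)
FIRST(F) = {epsilon, a, g, h}  (via E E E)
FOLLOW(S) includes $ since S is the start symbol.
FOLLOW(S): in S→h a F S, the suffix after S is empty (adds nothing new); in E→S F S (occurrence 1), S is followed by F S with FIRST {epsilon, a, g, h}; in E→S F S (occurrence 1), the suffix after S is nullable, so FOLLOW(S) ⊇ FOLLOW(E) = {$, a, g, h}; in E→S F S (occurrence 2), the suffix after S is empty, so FOLLOW(S) ⊇ FOLLOW(E) = {$, a, g, h}; in E→S E g, S is followed by E g with FIRST {a, g, h}. Thus FOLLOW(S) = {$, a, g, h}.
FOLLOW(E): in E→S E g, E is followed by g with FIRST {g}; in F→E E E (occurrence 1), E is followed by E E with FIRST {epsilon, a, g, h}; in F→E E E (occurrence 1), the suffix after E is nullable, so FOLLOW(E) ⊇ FOLLOW(F) = {$, a, g, h}; in F→E E E (occurrence 2), E is followed by E with FIRST {epsilon, a, g, h}; in F→E E E (occurrence 2), the suffix after E is nullable, so FOLLOW(E) ⊇ FOLLOW(F) = {$, a, g, h}; in F→E E E (occurrence 3), the suffix after E is empty, so FOLLOW(E) ⊇ FOLLOW(F) = {$, a, g, h}. Thus FOLLOW(E) = {$, a, g, h}.
FOLLOW(F): in S→h a F S, F is followed by S with FIRST {epsilon, g, h}; in S→h a F S, the suffix after F is nullable, so FOLLOW(F) ⊇ FOLLOW(S) = {$, a, g, h}; in E→S F S, F is followed by S with FIRST {epsilon, g, h}; in E→S F S, the suffix after F is nullable, so FOLLOW(F) ⊇ FOLLOW(E) = {$, a, g, h}. Thus FOLLOW(F) = {$, a, g, h}.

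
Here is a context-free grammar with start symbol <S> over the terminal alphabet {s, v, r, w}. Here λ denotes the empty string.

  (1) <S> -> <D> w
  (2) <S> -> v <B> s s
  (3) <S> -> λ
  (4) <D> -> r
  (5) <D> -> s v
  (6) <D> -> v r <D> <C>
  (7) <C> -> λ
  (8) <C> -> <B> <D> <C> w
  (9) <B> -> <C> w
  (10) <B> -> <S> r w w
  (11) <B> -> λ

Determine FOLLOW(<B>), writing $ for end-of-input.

FIRST(<D>): from <D>->r we get {r}; from <D>->s v we get {s}; from <D>->v r <D> <C> we get {v}. So FIRST(<D>) = {r, s, v}.
FIRST(<S>): from <S>-><D> w we get {r, s, v}; from <S>->v <B> s s we get {v}; from <S>->λ we get {λ}. So FIRST(<S>) = {λ, r, s, v}.
FIRST(<C>): from <C>->λ we get {λ}; from <C>-><B> <D> <C> w we get {r, s, v, w}. So FIRST(<C>) = {λ, r, s, v, w}.
FIRST(<B>): from <B>-><C> w we get {r, s, v, w}; from <B>-><S> r w w we get {r, s, v}; from <B>->λ we get {λ}. So FIRST(<B>) = {λ, r, s, v, w}.
FOLLOW(<S>) includes $ since <S> is the start symbol.
FOLLOW(<S>): in <B>-><S> r w w, <S> is followed by r w w with FIRST {r}. Thus FOLLOW(<S>) = {$, r}.
FOLLOW(<D>): in <S>-><D> w, <D> is followed by w with FIRST {w}; in <D>->v r <D> <C>, <D> is followed by <C> with FIRST {λ, r, s, v, w}; in <D>->v r <D> <C>, the suffix after <D> is nullable (adds nothing new); in <C>-><B> <D> <C> w, <D> is followed by <C> w with FIRST {r, s, v, w}. Thus FOLLOW(<D>) = {r, s, v, w}.
FOLLOW(<C>): in <D>->v r <D> <C>, the suffix after <C> is empty, so FOLLOW(<C>) ⊇ FOLLOW(<D>) = {r, s, v, w}; in <C>-><B> <D> <C> w, <C> is followed by w with FIRST {w}; in <B>-><C> w, <C> is followed by w with FIRST {w}. Thus FOLLOW(<C>) = {r, s, v, w}.
FOLLOW(<B>): in <S>->v <B> s s, <B> is followed by s s with FIRST {s}; in <C>-><B> <D> <C> w, <B> is followed by <D> <C> w with FIRST {r, s, v}. Thus FOLLOW(<B>) = {r, s, v}.

{r, s, v}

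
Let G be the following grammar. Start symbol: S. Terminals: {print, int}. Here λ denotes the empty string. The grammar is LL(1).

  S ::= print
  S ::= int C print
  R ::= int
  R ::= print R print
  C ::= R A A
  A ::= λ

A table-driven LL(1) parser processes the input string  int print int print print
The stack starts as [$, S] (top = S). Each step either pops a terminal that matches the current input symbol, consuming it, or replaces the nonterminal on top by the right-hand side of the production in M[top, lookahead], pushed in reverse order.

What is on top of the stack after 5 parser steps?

R

step 1: stack=$ S  input=int print int print print $  — expand S ::= int C print
step 2: stack=$ print C int  input=int print int print print $  — match int
step 3: stack=$ print C  input=print int print print $  — expand C ::= R A A
step 4: stack=$ print A A R  input=print int print print $  — expand R ::= print R print
step 5: stack=$ print A A print R print  input=print int print print $  — match print
Stack after step 5: $ print A A print R (top = R).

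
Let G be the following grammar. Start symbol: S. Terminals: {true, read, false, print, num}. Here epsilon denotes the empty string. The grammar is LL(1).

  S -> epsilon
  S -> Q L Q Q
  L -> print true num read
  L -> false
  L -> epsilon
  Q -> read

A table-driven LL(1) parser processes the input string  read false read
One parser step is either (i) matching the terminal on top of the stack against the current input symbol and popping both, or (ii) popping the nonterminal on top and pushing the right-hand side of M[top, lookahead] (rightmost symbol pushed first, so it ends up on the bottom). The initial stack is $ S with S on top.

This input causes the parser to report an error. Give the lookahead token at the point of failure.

$

step 1: stack=$ S  input=read false read $  — expand S -> Q L Q Q
step 2: stack=$ Q Q L Q  input=read false read $  — expand Q -> read
step 3: stack=$ Q Q L read  input=read false read $  — match read
step 4: stack=$ Q Q L  input=false read $  — expand L -> false
step 5: stack=$ Q Q false  input=false read $  — match false
step 6: stack=$ Q Q  input=read $  — expand Q -> read
step 7: stack=$ Q read  input=read $  — match read
step 8: stack=$ Q  input=$  — error: M[Q, $] is empty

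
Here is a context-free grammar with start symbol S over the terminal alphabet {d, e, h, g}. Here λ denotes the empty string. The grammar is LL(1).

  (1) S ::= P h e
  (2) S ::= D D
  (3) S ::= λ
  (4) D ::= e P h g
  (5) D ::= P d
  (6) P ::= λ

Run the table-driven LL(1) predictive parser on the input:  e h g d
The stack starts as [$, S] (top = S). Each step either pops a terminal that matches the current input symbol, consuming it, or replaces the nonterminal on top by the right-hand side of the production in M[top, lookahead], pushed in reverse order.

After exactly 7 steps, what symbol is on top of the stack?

P

     Stack        Input      Action
  1  $ S          e h g d $  expand S ::= D D
  2  $ D D        e h g d $  expand D ::= e P h g
  3  $ D g h P e  e h g d $  match e
  4  $ D g h P    h g d $    expand P ::= λ
  5  $ D g h      h g d $    match h
  6  $ D g        g d $      match g
  7  $ D          d $        expand D ::= P d
Stack after step 7: $ d P (top = P).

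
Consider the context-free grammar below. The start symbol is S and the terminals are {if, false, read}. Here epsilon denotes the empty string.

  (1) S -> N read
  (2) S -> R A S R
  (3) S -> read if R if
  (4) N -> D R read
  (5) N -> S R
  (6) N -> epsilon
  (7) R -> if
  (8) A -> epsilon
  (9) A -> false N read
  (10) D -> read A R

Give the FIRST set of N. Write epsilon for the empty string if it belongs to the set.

FIRST(R): from R->if we get {if}. So FIRST(R) = {if}.
FIRST(A): from A->epsilon we get {epsilon}; from A->false N read we get {false}. So FIRST(A) = {epsilon, false}.
FIRST(D): from D->read A R we get {read}. So FIRST(D) = {read}.
FIRST(S): from S->N read we get {if, read}; from S->R A S R we get {if}; from S->read if R if we get {read}. So FIRST(S) = {if, read}.
FIRST(N): from N->D R read we get {read}; from N->S R we get {if, read}; from N->epsilon we get {epsilon}. So FIRST(N) = {epsilon, if, read}.

{epsilon, if, read}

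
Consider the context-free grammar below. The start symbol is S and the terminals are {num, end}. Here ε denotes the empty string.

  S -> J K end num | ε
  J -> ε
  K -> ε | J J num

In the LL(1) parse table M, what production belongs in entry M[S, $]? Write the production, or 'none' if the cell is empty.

S -> ε

FIRST(J): from J->ε we get {ε}. So FIRST(J) = {ε}.
FIRST(K): from K->ε we get {ε}; from K->J J num we get {num}. So FIRST(K) = {ε, num}.
FIRST(S): from S->J K end num we get {end, num}; from S->ε we get {ε}. So FIRST(S) = {ε, end, num}.
FOLLOW(S) includes $ since S is the start symbol.
FOLLOW(S): S appears on no right-hand side. Thus FOLLOW(S) = {$}.
For S -> J K end num: FIRST(J K end num) = {end, num}, so it goes in M[S, t] for t ∈ {end, num}.
For S -> ε: FIRST(ε) = {ε}, so it goes in M[S, t] for t ∈ {}; since ε ∈ FIRST, also for every t ∈ FOLLOW(S) = {$}.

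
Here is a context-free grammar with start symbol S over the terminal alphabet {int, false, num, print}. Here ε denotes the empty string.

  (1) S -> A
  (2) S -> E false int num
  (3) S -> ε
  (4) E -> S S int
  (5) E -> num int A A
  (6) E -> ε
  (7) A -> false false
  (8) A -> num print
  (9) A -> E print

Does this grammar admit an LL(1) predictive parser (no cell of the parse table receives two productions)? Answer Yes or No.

FIRST(S) = {ε, false, int, num, print}
FIRST(E) = {ε, false, int, num, print}
FIRST(A) = {false, int, num, print}
FOLLOW(S) = {$, false, int, num, print}
FOLLOW(E) = {false, print}
FOLLOW(A) = {$, false, int, num, print}
Cell M[A, false] receives both A -> false false and A -> E print — the grammar is not LL(1).

No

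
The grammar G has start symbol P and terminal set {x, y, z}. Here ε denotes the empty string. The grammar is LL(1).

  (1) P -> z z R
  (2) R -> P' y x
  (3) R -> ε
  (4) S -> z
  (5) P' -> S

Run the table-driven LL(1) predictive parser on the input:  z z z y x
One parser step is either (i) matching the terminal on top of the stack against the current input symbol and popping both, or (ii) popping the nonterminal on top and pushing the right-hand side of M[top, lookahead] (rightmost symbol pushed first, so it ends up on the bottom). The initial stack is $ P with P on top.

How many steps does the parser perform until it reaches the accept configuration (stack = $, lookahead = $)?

9

     Stack     Input        Action
  1  $ P       z z z y x $  expand P -> z z R
  2  $ R z z   z z z y x $  match z
  3  $ R z     z z y x $    match z
  4  $ R       z y x $      expand R -> P' y x
  5  $ x y P'  z y x $      expand P' -> S
  6  $ x y S   z y x $      expand S -> z
  7  $ x y z   z y x $      match z
  8  $ x y     y x $        match y
  9  $ x       x $          match x
Accept reached after 9 steps.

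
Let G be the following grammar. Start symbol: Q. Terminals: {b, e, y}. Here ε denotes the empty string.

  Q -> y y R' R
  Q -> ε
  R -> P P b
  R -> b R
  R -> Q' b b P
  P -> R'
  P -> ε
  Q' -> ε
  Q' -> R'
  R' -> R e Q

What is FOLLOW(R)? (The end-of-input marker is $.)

{$, b, e}

FIRST(Q): from Q->y y R' R we get {y}; from Q->ε we get {ε}. So FIRST(Q) = {ε, y}.
FIRST(R): from R->P P b we get {b}; from R->b R we get {b}; from R->Q' b b P we get {b}. So FIRST(R) = {b}.
FIRST(R'): from R'->R e Q we get {b}. So FIRST(R') = {b}.
FIRST(P): from P->R' we get {b}; from P->ε we get {ε}. So FIRST(P) = {ε, b}.
FIRST(Q'): from Q'->ε we get {ε}; from Q'->R' we get {b}. So FIRST(Q') = {ε, b}.
FOLLOW(Q) includes $ since Q is the start symbol.
FOLLOW(Q'): in R->Q' b b P, Q' is followed by b b P with FIRST {b}. Thus FOLLOW(Q') = {b}.
FOLLOW(Q): in R'->R e Q, the suffix after Q is empty, so FOLLOW(Q) ⊇ FOLLOW(R') = {$, b, e}. Thus FOLLOW(Q) = {$, b, e}.
FOLLOW(R): in Q->y y R' R, the suffix after R is empty, so FOLLOW(R) ⊇ FOLLOW(Q) = {$, b, e}; in R->b R, the suffix after R is empty (adds nothing new); in R'->R e Q, R is followed by e Q with FIRST {e}. Thus FOLLOW(R) = {$, b, e}.
FOLLOW(P): in R->P P b (occurrence 1), P is followed by P b with FIRST {b}; in R->P P b (occurrence 2), P is followed by b with FIRST {b}; in R->Q' b b P, the suffix after P is empty, so FOLLOW(P) ⊇ FOLLOW(R) = {$, b, e}. Thus FOLLOW(P) = {$, b, e}.
FOLLOW(R'): in Q->y y R' R, R' is followed by R with FIRST {b}; in P->R', the suffix after R' is empty, so FOLLOW(R') ⊇ FOLLOW(P) = {$, b, e}; in Q'->R', the suffix after R' is empty, so FOLLOW(R') ⊇ FOLLOW(Q') = {b}. Thus FOLLOW(R') = {$, b, e}.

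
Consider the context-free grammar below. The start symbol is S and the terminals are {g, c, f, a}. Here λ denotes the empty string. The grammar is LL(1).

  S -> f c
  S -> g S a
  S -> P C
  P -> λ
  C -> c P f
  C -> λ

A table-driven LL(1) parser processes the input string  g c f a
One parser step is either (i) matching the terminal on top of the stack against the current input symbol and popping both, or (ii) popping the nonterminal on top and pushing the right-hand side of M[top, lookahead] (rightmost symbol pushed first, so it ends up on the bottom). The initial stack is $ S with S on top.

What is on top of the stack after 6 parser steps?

P

step 1: stack=$ S  input=g c f a $  — expand S -> g S a
step 2: stack=$ a S g  input=g c f a $  — match g
step 3: stack=$ a S  input=c f a $  — expand S -> P C
step 4: stack=$ a C P  input=c f a $  — expand P -> λ
step 5: stack=$ a C  input=c f a $  — expand C -> c P f
step 6: stack=$ a f P c  input=c f a $  — match c
Stack after step 6: $ a f P (top = P).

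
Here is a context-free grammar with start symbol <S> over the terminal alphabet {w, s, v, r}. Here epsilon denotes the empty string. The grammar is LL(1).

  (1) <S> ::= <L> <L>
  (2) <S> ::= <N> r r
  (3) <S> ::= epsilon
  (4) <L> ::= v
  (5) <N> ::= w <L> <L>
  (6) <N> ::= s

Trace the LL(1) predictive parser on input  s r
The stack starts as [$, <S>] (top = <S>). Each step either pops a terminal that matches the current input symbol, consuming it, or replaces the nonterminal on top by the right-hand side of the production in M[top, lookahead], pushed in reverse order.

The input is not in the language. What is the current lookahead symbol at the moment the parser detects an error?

     Stack      Input  Action
  1  $ <S>      s r $  expand <S> ::= <N> r r
  2  $ r r <N>  s r $  expand <N> ::= s
  3  $ r r s    s r $  match s
  4  $ r r      r $    match r
  5  $ r        $      error: top is terminal r but lookahead is $

$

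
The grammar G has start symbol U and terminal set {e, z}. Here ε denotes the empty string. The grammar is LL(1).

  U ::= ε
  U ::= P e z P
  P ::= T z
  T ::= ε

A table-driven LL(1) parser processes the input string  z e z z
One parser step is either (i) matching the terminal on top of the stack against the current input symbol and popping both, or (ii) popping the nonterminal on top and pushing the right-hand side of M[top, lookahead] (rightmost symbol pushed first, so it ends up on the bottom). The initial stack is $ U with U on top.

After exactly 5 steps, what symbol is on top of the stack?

     Stack        Input      Action
  1  $ U          z e z z $  expand U ::= P e z P
  2  $ P z e P    z e z z $  expand P ::= T z
  3  $ P z e z T  z e z z $  expand T ::= ε
  4  $ P z e z    z e z z $  match z
  5  $ P z e      e z z $    match e
Stack after step 5: $ P z (top = z).

z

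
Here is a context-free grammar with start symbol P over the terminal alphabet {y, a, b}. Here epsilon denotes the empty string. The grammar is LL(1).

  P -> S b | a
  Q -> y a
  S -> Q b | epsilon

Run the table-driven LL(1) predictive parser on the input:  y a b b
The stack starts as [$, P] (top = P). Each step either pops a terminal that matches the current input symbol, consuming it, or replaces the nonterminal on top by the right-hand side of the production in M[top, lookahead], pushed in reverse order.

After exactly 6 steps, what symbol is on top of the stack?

b

step 1: stack=$ P  input=y a b b $  — expand P -> S b
step 2: stack=$ b S  input=y a b b $  — expand S -> Q b
step 3: stack=$ b b Q  input=y a b b $  — expand Q -> y a
step 4: stack=$ b b a y  input=y a b b $  — match y
step 5: stack=$ b b a  input=a b b $  — match a
step 6: stack=$ b b  input=b b $  — match b
Stack after step 6: $ b (top = b).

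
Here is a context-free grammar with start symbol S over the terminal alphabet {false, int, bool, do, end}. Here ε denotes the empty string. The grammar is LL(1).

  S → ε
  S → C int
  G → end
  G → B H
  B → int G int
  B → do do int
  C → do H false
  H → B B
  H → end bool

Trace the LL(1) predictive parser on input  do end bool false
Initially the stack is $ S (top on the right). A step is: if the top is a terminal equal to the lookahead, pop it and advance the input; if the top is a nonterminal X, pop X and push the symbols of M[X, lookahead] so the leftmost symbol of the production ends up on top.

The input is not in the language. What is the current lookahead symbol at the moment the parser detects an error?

step 1: stack=$ S  input=do end bool false $  — expand S → C int
step 2: stack=$ int C  input=do end bool false $  — expand C → do H false
step 3: stack=$ int false H do  input=do end bool false $  — match do
step 4: stack=$ int false H  input=end bool false $  — expand H → end bool
step 5: stack=$ int false bool end  input=end bool false $  — match end
step 6: stack=$ int false bool  input=bool false $  — match bool
step 7: stack=$ int false  input=false $  — match false
step 8: stack=$ int  input=$  — error: top is terminal int but lookahead is $

$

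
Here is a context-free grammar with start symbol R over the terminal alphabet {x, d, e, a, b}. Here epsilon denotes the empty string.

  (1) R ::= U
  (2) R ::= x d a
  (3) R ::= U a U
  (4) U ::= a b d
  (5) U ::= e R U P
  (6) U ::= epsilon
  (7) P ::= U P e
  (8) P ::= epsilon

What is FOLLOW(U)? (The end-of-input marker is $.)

FIRST(U) = {epsilon, a, e}
FIRST(R) = {epsilon, a, e, x}  (via U, U a U)
FIRST(P) = {epsilon, a, e}  (via U P e)
FOLLOW(R) includes $ since R is the start symbol.
FOLLOW(R): in U::=e R U P, R is followed by U P with FIRST {epsilon, a, e}; in U::=e R U P, the suffix after R is nullable, so FOLLOW(R) ⊇ FOLLOW(U) = {$, a, e}. Thus FOLLOW(R) = {$, a, e}.
FOLLOW(U): in R::=U, the suffix after U is empty, so FOLLOW(U) ⊇ FOLLOW(R) = {$, a, e}; in R::=U a U (occurrence 1), U is followed by a U with FIRST {a}; in R::=U a U (occurrence 2), the suffix after U is empty, so FOLLOW(U) ⊇ FOLLOW(R) = {$, a, e}; in U::=e R U P, U is followed by P with FIRST {epsilon, a, e}; in U::=e R U P, the suffix after U is nullable (adds nothing new); in P::=U P e, U is followed by P e with FIRST {a, e}. Thus FOLLOW(U) = {$, a, e}.
FOLLOW(P): in U::=e R U P, the suffix after P is empty, so FOLLOW(P) ⊇ FOLLOW(U) = {$, a, e}; in P::=U P e, P is followed by e with FIRST {e}. Thus FOLLOW(P) = {$, a, e}.

{$, a, e}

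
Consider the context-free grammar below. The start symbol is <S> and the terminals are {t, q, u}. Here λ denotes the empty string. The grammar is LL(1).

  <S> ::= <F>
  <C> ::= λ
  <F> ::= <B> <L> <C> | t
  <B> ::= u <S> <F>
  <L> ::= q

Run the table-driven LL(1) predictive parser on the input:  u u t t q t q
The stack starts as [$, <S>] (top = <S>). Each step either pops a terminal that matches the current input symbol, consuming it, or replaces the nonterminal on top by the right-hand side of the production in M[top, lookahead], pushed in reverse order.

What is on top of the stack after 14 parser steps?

q

      Stack                            Input            Action
   1  $ <S>                            u u t t q t q $  expand <S> ::= <F>
   2  $ <F>                            u u t t q t q $  expand <F> ::= <B> <L> <C>
   3  $ <C> <L> <B>                    u u t t q t q $  expand <B> ::= u <S> <F>
   4  $ <C> <L> <F> <S> u              u u t t q t q $  match u
   5  $ <C> <L> <F> <S>                u t t q t q $    expand <S> ::= <F>
   6  $ <C> <L> <F> <F>                u t t q t q $    expand <F> ::= <B> <L> <C>
   7  $ <C> <L> <F> <C> <L> <B>        u t t q t q $    expand <B> ::= u <S> <F>
   8  $ <C> <L> <F> <C> <L> <F> <S> u  u t t q t q $    match u
   9  $ <C> <L> <F> <C> <L> <F> <S>    t t q t q $      expand <S> ::= <F>
  10  $ <C> <L> <F> <C> <L> <F> <F>    t t q t q $      expand <F> ::= t
  11  $ <C> <L> <F> <C> <L> <F> t      t t q t q $      match t
  12  $ <C> <L> <F> <C> <L> <F>        t q t q $        expand <F> ::= t
  13  $ <C> <L> <F> <C> <L> t          t q t q $        match t
  14  $ <C> <L> <F> <C> <L>            q t q $          expand <L> ::= q
Stack after step 14: $ <C> <L> <F> <C> q (top = q).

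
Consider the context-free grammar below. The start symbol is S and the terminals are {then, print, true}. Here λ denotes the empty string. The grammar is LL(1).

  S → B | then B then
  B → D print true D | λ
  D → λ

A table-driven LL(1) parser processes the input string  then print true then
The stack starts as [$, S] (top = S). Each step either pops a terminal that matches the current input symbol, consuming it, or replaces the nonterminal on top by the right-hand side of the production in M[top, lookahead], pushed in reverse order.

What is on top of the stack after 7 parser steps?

then

step 1: stack=$ S  input=then print true then $  — expand S → then B then
step 2: stack=$ then B then  input=then print true then $  — match then
step 3: stack=$ then B  input=print true then $  — expand B → D print true D
step 4: stack=$ then D true print D  input=print true then $  — expand D → λ
step 5: stack=$ then D true print  input=print true then $  — match print
step 6: stack=$ then D true  input=true then $  — match true
step 7: stack=$ then D  input=then $  — expand D → λ
Stack after step 7: $ then (top = then).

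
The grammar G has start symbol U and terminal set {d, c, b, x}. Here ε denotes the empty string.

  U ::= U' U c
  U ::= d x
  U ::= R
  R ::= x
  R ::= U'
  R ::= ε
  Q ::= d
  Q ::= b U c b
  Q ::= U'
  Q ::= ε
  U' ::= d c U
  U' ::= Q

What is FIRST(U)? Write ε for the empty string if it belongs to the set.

FIRST(U): from U::=U' U c we get {b, c, d, x}; from U::=d x we get {d}; from U::=R we get {ε, b, d, x}. So FIRST(U) = {ε, b, c, d, x}.
FIRST(R): from R::=x we get {x}; from R::=U' we get {ε, b, d}; from R::=ε we get {ε}. So FIRST(R) = {ε, b, d, x}.
FIRST(Q): from Q::=d we get {d}; from Q::=b U c b we get {b}; from Q::=U' we get {ε, b, d}; from Q::=ε we get {ε}. So FIRST(Q) = {ε, b, d}.
FIRST(U'): from U'::=d c U we get {d}; from U'::=Q we get {ε, b, d}. So FIRST(U') = {ε, b, d}.

{ε, b, c, d, x}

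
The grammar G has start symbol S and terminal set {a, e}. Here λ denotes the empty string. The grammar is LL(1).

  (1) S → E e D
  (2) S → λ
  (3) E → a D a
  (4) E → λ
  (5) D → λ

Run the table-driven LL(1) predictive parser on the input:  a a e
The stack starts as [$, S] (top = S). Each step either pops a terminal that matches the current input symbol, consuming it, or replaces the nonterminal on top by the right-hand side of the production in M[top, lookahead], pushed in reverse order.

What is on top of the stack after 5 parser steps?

     Stack        Input    Action
  1  $ S          a a e $  expand S → E e D
  2  $ D e E      a a e $  expand E → a D a
  3  $ D e a D a  a a e $  match a
  4  $ D e a D    a e $    expand D → λ
  5  $ D e a      a e $    match a
Stack after step 5: $ D e (top = e).

e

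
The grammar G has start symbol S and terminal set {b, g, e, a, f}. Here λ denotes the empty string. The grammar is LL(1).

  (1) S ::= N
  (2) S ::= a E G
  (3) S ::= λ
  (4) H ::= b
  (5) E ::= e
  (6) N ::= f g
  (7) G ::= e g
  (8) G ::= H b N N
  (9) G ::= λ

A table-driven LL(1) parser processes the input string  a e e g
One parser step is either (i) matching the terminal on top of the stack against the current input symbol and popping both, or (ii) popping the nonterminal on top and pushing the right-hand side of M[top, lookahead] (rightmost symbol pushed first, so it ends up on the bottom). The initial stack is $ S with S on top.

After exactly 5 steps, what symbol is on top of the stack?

step 1: stack=$ S  input=a e e g $  — expand S ::= a E G
step 2: stack=$ G E a  input=a e e g $  — match a
step 3: stack=$ G E  input=e e g $  — expand E ::= e
step 4: stack=$ G e  input=e e g $  — match e
step 5: stack=$ G  input=e g $  — expand G ::= e g
Stack after step 5: $ g e (top = e).

e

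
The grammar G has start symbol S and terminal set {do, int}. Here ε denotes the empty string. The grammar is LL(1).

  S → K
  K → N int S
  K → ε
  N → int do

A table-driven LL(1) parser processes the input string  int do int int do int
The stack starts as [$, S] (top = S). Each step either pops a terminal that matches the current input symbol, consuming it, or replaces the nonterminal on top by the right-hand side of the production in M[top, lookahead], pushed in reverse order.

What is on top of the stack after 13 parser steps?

      Stack           Input                    Action
   1  $ S             int do int int do int $  expand S → K
   2  $ K             int do int int do int $  expand K → N int S
   3  $ S int N       int do int int do int $  expand N → int do
   4  $ S int do int  int do int int do int $  match int
   5  $ S int do      do int int do int $      match do
   6  $ S int         int int do int $         match int
   7  $ S             int do int $             expand S → K
   8  $ K             int do int $             expand K → N int S
   9  $ S int N       int do int $             expand N → int do
  10  $ S int do int  int do int $             match int
  11  $ S int do      do int $                 match do
  12  $ S int         int $                    match int
  13  $ S             $                        expand S → K
Stack after step 13: $ K (top = K).

K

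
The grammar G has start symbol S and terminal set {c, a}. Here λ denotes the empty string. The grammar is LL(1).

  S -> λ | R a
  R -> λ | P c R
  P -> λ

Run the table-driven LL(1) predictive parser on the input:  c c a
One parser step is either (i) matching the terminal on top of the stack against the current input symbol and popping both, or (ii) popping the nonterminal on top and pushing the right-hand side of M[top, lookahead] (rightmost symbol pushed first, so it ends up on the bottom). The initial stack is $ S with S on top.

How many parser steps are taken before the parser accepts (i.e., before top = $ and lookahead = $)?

9

     Stack      Input    Action
  1  $ S        c c a $  expand S -> R a
  2  $ a R      c c a $  expand R -> P c R
  3  $ a R c P  c c a $  expand P -> λ
  4  $ a R c    c c a $  match c
  5  $ a R      c a $    expand R -> P c R
  6  $ a R c P  c a $    expand P -> λ
  7  $ a R c    c a $    match c
  8  $ a R      a $      expand R -> λ
  9  $ a        a $      match a
Accept reached after 9 steps.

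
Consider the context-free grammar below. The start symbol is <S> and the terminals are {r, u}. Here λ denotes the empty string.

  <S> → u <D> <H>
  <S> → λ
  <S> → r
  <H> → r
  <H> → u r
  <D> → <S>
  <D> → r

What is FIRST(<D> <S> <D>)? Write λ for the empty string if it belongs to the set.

FIRST(<S>): from <S>→u <D> <H> we get {u}; from <S>→λ we get {λ}; from <S>→r we get {r}. So FIRST(<S>) = {λ, r, u}.
FIRST(<H>): from <H>→r we get {r}; from <H>→u r we get {u}. So FIRST(<H>) = {r, u}.
FIRST(<D>): from <D>→<S> we get {λ, r, u}; from <D>→r we get {r}. So FIRST(<D>) = {λ, r, u}.
FIRST(<D> <S> <D>): take FIRST of each symbol in turn, carrying on past any symbol whose FIRST contains λ; result {λ, r, u}.

{λ, r, u}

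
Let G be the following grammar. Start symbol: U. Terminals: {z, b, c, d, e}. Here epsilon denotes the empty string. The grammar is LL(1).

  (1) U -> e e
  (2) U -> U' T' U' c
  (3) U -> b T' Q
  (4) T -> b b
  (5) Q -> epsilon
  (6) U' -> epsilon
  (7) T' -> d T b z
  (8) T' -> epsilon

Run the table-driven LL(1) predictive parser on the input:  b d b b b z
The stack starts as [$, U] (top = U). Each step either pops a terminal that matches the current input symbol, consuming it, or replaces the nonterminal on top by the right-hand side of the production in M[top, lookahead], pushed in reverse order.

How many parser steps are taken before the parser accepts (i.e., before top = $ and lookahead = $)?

10

      Stack        Input          Action
   1  $ U          b d b b b z $  expand U -> b T' Q
   2  $ Q T' b     b d b b b z $  match b
   3  $ Q T'       d b b b z $    expand T' -> d T b z
   4  $ Q z b T d  d b b b z $    match d
   5  $ Q z b T    b b b z $      expand T -> b b
   6  $ Q z b b b  b b b z $      match b
   7  $ Q z b b    b b z $        match b
   8  $ Q z b      b z $          match b
   9  $ Q z        z $            match z
  10  $ Q          $              expand Q -> epsilon
Accept reached after 10 steps.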